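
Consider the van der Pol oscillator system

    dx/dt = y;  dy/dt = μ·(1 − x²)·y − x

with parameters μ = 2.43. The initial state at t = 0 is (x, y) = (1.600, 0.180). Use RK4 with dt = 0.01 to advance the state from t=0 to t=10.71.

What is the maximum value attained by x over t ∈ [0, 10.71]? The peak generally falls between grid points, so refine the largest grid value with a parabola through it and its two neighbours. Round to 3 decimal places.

t=0.000: state=(1.600, 0.180)
step 1 (dt=0.01): k1=(0.180, -2.282), k2=(0.169, -2.241), k3=(0.169, -2.242), k4=(0.158, -2.201); state += dt/6·(k1+2k2+2k3+k4)
t=0.010: state=(1.602, 0.158)
t=0.020: state=(1.603, 0.136)
t=0.030: state=(1.604, 0.115)
continuing one RK4 step at a time; state shown every 50 steps (Δt=0.5):
t=0.500: state=(1.523, -0.341)
t=1.000: state=(1.306, -0.524)
t=1.500: state=(0.976, -0.851)
t=2.000: state=(0.323, -2.062)
t=2.500: state=(-1.414, -3.743)
t=3.000: state=(-2.018, 0.099)
t=3.500: state=(-1.903, 0.284)
t=4.000: state=(-1.750, 0.329)
t=4.500: state=(-1.570, 0.394)
t=5.000: state=(-1.347, 0.512)
t=5.500: state=(-1.034, 0.788)
t=6.000: state=(-0.452, 1.773)
t=6.500: state=(1.143, 4.254)
t=7.000: state=(2.022, 0.013)
t=7.500: state=(1.922, -0.277)
t=8.000: state=(1.772, -0.322)
t=8.500: state=(1.597, -0.383)
t=9.000: state=(1.382, -0.490)
t=9.500: state=(1.086, -0.731)
t=10.000: state=(0.566, -1.532)
t=10.500: state=(-0.843, -4.319)
t=10.710: state=(-1.657, -2.828)
largest grid value and its neighbours: x(7.000)=2.02208, x(7.010)=2.02210, x(7.020)=2.02193
parabola through these three points peaks at t≈7.006 with x≈2.02212

max x = 2.022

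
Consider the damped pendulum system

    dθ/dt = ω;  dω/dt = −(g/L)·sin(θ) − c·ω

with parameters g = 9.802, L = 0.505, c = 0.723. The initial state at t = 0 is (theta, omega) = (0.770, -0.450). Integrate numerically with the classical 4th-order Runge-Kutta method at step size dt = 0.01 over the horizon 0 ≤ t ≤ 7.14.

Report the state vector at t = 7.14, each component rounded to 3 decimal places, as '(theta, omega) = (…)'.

(theta, omega) = (0.056, 0.039)

t=0.000: state=(0.770, -0.450)
step 1 (dt=0.01): k1=(-0.450, -13.187), k2=(-0.516, -13.108), k3=(-0.516, -13.103), k4=(-0.581, -13.020); state += dt/6·(k1+2k2+2k3+k4)
t=0.010: state=(0.765, -0.581)
t=0.020: state=(0.758, -0.710)
t=0.030: state=(0.751, -0.838)
continuing one RK4 step at a time; state shown every 25 steps (Δt=0.25):
t=0.250: state=(0.315, -2.806)
t=0.500: state=(-0.367, -2.116)
t=0.750: state=(-0.581, 0.482)
t=1.000: state=(-0.202, 2.209)
t=1.250: state=(0.312, 1.501)
t=1.500: state=(0.434, -0.549)
t=1.750: state=(0.112, -1.737)
t=2.000: state=(-0.268, -1.013)
t=2.250: state=(-0.320, 0.586)
t=2.500: state=(-0.047, 1.349)
t=2.750: state=(0.227, 0.644)
t=3.000: state=(0.230, -0.581)
t=3.250: state=(0.004, -1.030)
t=3.500: state=(-0.189, -0.376)
t=3.750: state=(-0.162, 0.543)
t=4.000: state=(0.022, 0.770)
t=4.250: state=(0.154, 0.190)
t=4.500: state=(0.110, -0.484)
t=4.750: state=(-0.037, -0.563)
t=5.000: state=(-0.122, -0.066)
t=5.250: state=(-0.071, 0.415)
t=5.500: state=(0.042, 0.401)
t=5.750: state=(0.095, -0.012)
t=6.000: state=(0.044, -0.345)
t=6.250: state=(-0.043, -0.278)
t=6.500: state=(-0.072, 0.057)
t=6.750: state=(-0.024, 0.279)
t=7.000: state=(0.040, 0.185)
t=7.140: state=(0.056, 0.039)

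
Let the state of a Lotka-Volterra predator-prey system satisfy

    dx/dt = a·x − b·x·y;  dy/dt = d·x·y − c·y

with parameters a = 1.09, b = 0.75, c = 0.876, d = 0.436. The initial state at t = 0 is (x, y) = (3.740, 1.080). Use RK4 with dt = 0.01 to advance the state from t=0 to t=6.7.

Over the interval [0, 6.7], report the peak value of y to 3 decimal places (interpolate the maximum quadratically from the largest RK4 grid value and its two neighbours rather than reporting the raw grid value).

max y = 2.683

t=0.000: state=(3.740, 1.080)
step 1 (dt=0.01): k1=(1.047, 0.815), k2=(1.037, 0.821), k3=(1.037, 0.821), k4=(1.027, 0.826); state += dt/6·(k1+2k2+2k3+k4)
t=0.010: state=(3.750, 1.088)
t=0.020: state=(3.761, 1.097)
t=0.030: state=(3.770, 1.105)
continuing one RK4 step at a time; state shown every 25 steps (Δt=0.25):
t=0.250: state=(3.927, 1.320)
t=0.500: state=(3.915, 1.629)
t=0.750: state=(3.666, 1.982)
t=1.000: state=(3.214, 2.320)
t=1.250: state=(2.664, 2.568)
t=1.500: state=(2.135, 2.678)
t=1.750: state=(1.698, 2.648)
t=2.000: state=(1.373, 2.513)
t=2.250: state=(1.146, 2.314)
t=2.500: state=(0.996, 2.087)
t=2.750: state=(0.903, 1.859)
t=3.000: state=(0.855, 1.643)
t=3.250: state=(0.840, 1.447)
t=3.500: state=(0.855, 1.275)
t=3.750: state=(0.897, 1.126)
t=4.000: state=(0.966, 1.001)
t=4.250: state=(1.062, 0.898)
t=4.500: state=(1.188, 0.815)
t=4.750: state=(1.347, 0.752)
t=5.000: state=(1.543, 0.707)
t=5.250: state=(1.780, 0.680)
t=5.500: state=(2.060, 0.673)
t=5.750: state=(2.382, 0.689)
t=6.000: state=(2.739, 0.731)
t=6.250: state=(3.116, 0.808)
t=6.500: state=(3.479, 0.930)
t=6.700: state=(3.726, 1.069)
largest grid value and its neighbours: y(1.560)=2.68282, y(1.570)=2.68283, y(1.580)=2.68263
parabola through these three points peaks at t≈1.566 with y≈2.68285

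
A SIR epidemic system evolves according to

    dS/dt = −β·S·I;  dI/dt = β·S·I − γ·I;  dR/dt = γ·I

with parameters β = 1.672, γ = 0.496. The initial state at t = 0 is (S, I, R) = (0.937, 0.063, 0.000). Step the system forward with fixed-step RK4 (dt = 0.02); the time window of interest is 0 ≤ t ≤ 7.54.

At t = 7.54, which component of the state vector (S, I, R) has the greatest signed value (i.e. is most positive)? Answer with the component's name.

t=0.000: state=(0.937, 0.063, 0.000)
step 1 (dt=0.02): k1=(-0.099, 0.067, 0.031), k2=(-0.100, 0.068, 0.032), k3=(-0.100, 0.068, 0.032), k4=(-0.101, 0.069, 0.032); state += dt/6·(k1+2k2+2k3+k4)
t=0.020: state=(0.935, 0.064, 0.001)
t=0.040: state=(0.933, 0.066, 0.001)
t=0.060: state=(0.931, 0.067, 0.002)
continuing one RK4 step at a time; state shown every 25 steps (Δt=0.5):
t=0.500: state=(0.874, 0.105, 0.020)
t=1.000: state=(0.782, 0.164, 0.054)
t=1.500: state=(0.662, 0.235, 0.103)
t=2.000: state=(0.529, 0.301, 0.170)
t=2.500: state=(0.403, 0.347, 0.251)
t=3.000: state=(0.299, 0.362, 0.339)
t=3.500: state=(0.221, 0.351, 0.428)
t=4.000: state=(0.167, 0.321, 0.512)
t=4.500: state=(0.130, 0.284, 0.587)
t=5.000: state=(0.104, 0.244, 0.652)
t=5.500: state=(0.086, 0.206, 0.708)
t=6.000: state=(0.074, 0.172, 0.755)
t=6.500: state=(0.065, 0.142, 0.793)
t=7.000: state=(0.058, 0.117, 0.825)
t=7.500: state=(0.053, 0.095, 0.852)
t=7.540: state=(0.053, 0.094, 0.853)
compare at T: S=0.053, I=0.094, R=0.853

largest component: R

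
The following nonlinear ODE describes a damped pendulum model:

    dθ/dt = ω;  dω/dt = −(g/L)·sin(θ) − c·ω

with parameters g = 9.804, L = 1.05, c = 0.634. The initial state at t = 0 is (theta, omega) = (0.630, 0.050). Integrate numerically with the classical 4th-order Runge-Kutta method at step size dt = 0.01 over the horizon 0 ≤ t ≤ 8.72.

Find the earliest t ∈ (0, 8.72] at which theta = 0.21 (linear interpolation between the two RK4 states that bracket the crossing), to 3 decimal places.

t = 0.444

t=0.000: state=(0.630, 0.050)
step 1 (dt=0.01): k1=(0.050, -5.533), k2=(0.022, -5.517), k3=(0.022, -5.516), k4=(-0.005, -5.499); state += dt/6·(k1+2k2+2k3+k4)
t=0.010: state=(0.630, -0.005)
t=0.020: state=(0.630, -0.060)
t=0.030: state=(0.629, -0.114)
t=0.440: state=(0.217, -1.589)
next step: t=0.450: state=(0.201, -1.598) — theta has crossed 0.21
linear interpolation between t=0.440 (0.21680) and t=0.450 (0.20087) → t≈0.444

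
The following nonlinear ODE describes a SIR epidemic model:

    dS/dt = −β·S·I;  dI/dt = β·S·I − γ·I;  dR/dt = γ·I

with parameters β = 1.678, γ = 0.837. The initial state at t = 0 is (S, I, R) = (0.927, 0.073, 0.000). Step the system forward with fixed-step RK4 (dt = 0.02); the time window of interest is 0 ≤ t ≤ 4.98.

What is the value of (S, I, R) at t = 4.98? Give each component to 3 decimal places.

t=0.000: state=(0.927, 0.073, 0.000)
step 1 (dt=0.02): k1=(-0.114, 0.052, 0.061), k2=(-0.114, 0.053, 0.062), k3=(-0.114, 0.053, 0.062), k4=(-0.115, 0.053, 0.062); state += dt/6·(k1+2k2+2k3+k4)
t=0.020: state=(0.925, 0.074, 0.001)
t=0.040: state=(0.922, 0.075, 0.002)
t=0.060: state=(0.920, 0.076, 0.004)
continuing one RK4 step at a time; state shown every 10 steps (Δt=0.2):
t=0.200: state=(0.903, 0.084, 0.013)
t=0.400: state=(0.876, 0.096, 0.028)
t=0.600: state=(0.847, 0.108, 0.045)
t=0.800: state=(0.815, 0.121, 0.064)
t=1.000: state=(0.781, 0.134, 0.086)
t=1.200: state=(0.745, 0.146, 0.109)
t=1.400: state=(0.708, 0.158, 0.135)
t=1.600: state=(0.670, 0.168, 0.162)
t=1.800: state=(0.633, 0.177, 0.191)
t=2.000: state=(0.595, 0.184, 0.221)
t=2.200: state=(0.559, 0.189, 0.252)
t=2.400: state=(0.525, 0.191, 0.284)
t=2.600: state=(0.492, 0.192, 0.316)
t=2.800: state=(0.461, 0.191, 0.348)
t=3.000: state=(0.433, 0.187, 0.380)
t=3.200: state=(0.407, 0.182, 0.411)
t=3.400: state=(0.383, 0.176, 0.441)
t=3.600: state=(0.362, 0.169, 0.470)
t=3.800: state=(0.342, 0.161, 0.497)
t=4.000: state=(0.325, 0.152, 0.523)
t=4.200: state=(0.309, 0.143, 0.548)
t=4.400: state=(0.295, 0.134, 0.571)
t=4.600: state=(0.282, 0.125, 0.593)
t=4.800: state=(0.271, 0.116, 0.613)
t=4.980: state=(0.262, 0.108, 0.630)

(S, I, R) = (0.262, 0.108, 0.630)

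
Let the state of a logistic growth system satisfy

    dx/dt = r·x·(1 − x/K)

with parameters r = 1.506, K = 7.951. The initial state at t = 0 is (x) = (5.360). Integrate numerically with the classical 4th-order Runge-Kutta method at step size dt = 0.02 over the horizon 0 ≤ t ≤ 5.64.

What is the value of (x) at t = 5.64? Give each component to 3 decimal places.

(x) = (7.950)

t=0.000: state=(5.360)
step 1 (dt=0.02): k1=(2.630), k2=(2.617), k3=(2.617), k4=(2.603); state += dt/6·(k1+2k2+2k3+k4)
t=0.020: state=(5.412)
t=0.040: state=(5.464)
t=0.060: state=(5.515)
continuing one RK4 step at a time; state shown every 10 steps (Δt=0.2):
t=0.200: state=(5.856)
t=0.400: state=(6.287)
t=0.600: state=(6.649)
t=0.800: state=(6.945)
t=1.000: state=(7.181)
t=1.200: state=(7.367)
t=1.400: state=(7.510)
t=1.600: state=(7.620)
t=1.800: state=(7.703)
t=2.000: state=(7.766)
t=2.200: state=(7.814)
t=2.400: state=(7.849)
t=2.600: state=(7.875)
t=2.800: state=(7.895)
t=3.000: state=(7.909)
t=3.200: state=(7.920)
t=3.400: state=(7.928)
t=3.600: state=(7.934)
t=3.800: state=(7.938)
t=4.000: state=(7.942)
t=4.200: state=(7.944)
t=4.400: state=(7.946)
t=4.600: state=(7.947)
t=4.800: state=(7.948)
t=5.000: state=(7.949)
t=5.200: state=(7.949)
t=5.400: state=(7.950)
t=5.600: state=(7.950)
t=5.640: state=(7.950)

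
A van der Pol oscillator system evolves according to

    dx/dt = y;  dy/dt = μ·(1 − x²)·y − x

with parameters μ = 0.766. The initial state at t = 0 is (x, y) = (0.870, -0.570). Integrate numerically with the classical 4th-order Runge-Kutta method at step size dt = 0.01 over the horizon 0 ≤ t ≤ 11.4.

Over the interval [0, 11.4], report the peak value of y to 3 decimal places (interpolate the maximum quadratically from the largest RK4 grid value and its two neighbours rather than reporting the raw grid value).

max y = 2.451

t=0.000: state=(0.870, -0.570)
step 1 (dt=0.01): k1=(-0.570, -0.976), k2=(-0.575, -0.976), k3=(-0.575, -0.976), k4=(-0.580, -0.977); state += dt/6·(k1+2k2+2k3+k4)
t=0.010: state=(0.864, -0.580)
t=0.020: state=(0.858, -0.590)
t=0.030: state=(0.852, -0.599)
continuing one RK4 step at a time; state shown every 50 steps (Δt=0.5):
t=0.500: state=(0.459, -1.084)
t=1.000: state=(-0.227, -1.652)
t=1.500: state=(-1.103, -1.652)
t=2.000: state=(-1.668, -0.525)
t=2.500: state=(-1.685, 0.355)
t=3.000: state=(-1.384, 0.818)
t=3.500: state=(-0.867, 1.275)
t=4.000: state=(-0.067, 1.970)
t=4.500: state=(1.057, 2.289)
t=5.000: state=(1.870, 0.779)
t=5.500: state=(1.936, -0.329)
t=6.000: state=(1.654, -0.753)
t=6.500: state=(1.194, -1.104)
t=7.000: state=(0.515, -1.663)
t=7.500: state=(-0.509, -2.396)
t=8.000: state=(-1.622, -1.644)
t=8.500: state=(-2.003, -0.034)
t=9.000: state=(-1.835, 0.594)
t=9.500: state=(-1.455, 0.922)
t=10.000: state=(-0.897, 1.344)
t=10.500: state=(-0.059, 2.056)
t=11.000: state=(1.108, 2.348)
t=11.400: state=(1.826, 1.087)
largest grid value and its neighbours: y(10.850)=2.45051, y(10.860)=2.45095, y(10.870)=2.45044
parabola through these three points peaks at t≈10.860 with y≈2.45095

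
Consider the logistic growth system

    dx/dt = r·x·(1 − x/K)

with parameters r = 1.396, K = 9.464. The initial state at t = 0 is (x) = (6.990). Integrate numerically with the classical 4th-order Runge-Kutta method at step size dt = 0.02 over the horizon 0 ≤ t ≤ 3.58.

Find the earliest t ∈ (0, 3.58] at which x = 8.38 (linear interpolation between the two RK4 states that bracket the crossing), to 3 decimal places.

t=0.000: state=(6.990)
step 1 (dt=0.02): k1=(2.551), k2=(2.534), k3=(2.534), k4=(2.517); state += dt/6·(k1+2k2+2k3+k4)
t=0.020: state=(7.041)
t=0.040: state=(7.091)
t=0.060: state=(7.140)
continuing one RK4 step at a time; state shown every 10 steps (Δt=0.2):
t=0.200: state=(7.465)
t=0.400: state=(7.870)
t=0.600: state=(8.207)
t=0.720: state=(8.379)
next step: t=0.740: state=(8.405) — x has crossed 8.38
linear interpolation between t=0.720 (8.37863) and t=0.740 (8.40517) → t≈0.721

t = 0.721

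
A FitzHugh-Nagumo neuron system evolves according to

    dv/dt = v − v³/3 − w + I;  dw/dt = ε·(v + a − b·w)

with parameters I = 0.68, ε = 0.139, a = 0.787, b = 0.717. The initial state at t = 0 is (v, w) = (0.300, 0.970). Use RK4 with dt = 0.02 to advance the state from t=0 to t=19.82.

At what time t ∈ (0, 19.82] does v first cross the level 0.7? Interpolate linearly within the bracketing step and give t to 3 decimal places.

t=0.000: state=(0.300, 0.970)
step 1 (dt=0.02): k1=(0.001, 0.054), k2=(0.000, 0.054), k3=(0.000, 0.054), k4=(-0.000, 0.054); state += dt/6·(k1+2k2+2k3+k4)
t=0.020: state=(0.300, 0.971)
t=0.040: state=(0.300, 0.972)
t=0.060: state=(0.300, 0.973)
continuing one RK4 step at a time; state shown every 50 steps (Δt=1):
t=1.000: state=(0.265, 1.020)
t=2.000: state=(0.103, 1.054)
t=3.000: state=(-0.364, 1.045)
t=4.000: state=(-1.259, 0.944)
t=5.000: state=(-1.712, 0.753)
t=6.000: state=(-1.704, 0.558)
t=7.000: state=(-1.621, 0.389)
t=8.000: state=(-1.529, 0.248)
t=9.000: state=(-1.433, 0.132)
t=10.000: state=(-1.336, 0.041)
t=11.000: state=(-1.236, -0.029)
t=12.000: state=(-1.130, -0.079)
t=13.000: state=(-1.015, -0.109)
t=14.000: state=(-0.882, -0.120)
t=15.000: state=(-0.712, -0.110)
t=16.000: state=(-0.460, -0.074)
t=17.000: state=(0.019, 0.004)
t=17.720: state=(0.687, 0.112)
next step: t=17.740: state=(0.710, 0.115) — v has crossed 0.7
linear interpolation between t=17.720 (0.68736) and t=17.740 (0.71039) → t≈17.731

t = 17.731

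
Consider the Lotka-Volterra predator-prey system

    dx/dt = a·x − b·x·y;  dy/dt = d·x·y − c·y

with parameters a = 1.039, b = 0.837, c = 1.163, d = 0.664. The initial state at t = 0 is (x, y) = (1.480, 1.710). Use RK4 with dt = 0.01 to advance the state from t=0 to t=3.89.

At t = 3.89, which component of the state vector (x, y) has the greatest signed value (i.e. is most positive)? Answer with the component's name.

largest component: x

t=0.000: state=(1.480, 1.710)
step 1 (dt=0.01): k1=(-0.581, -0.308), k2=(-0.578, -0.311), k3=(-0.578, -0.311), k4=(-0.574, -0.314); state += dt/6·(k1+2k2+2k3+k4)
t=0.010: state=(1.474, 1.707)
t=0.020: state=(1.469, 1.704)
t=0.030: state=(1.463, 1.700)
continuing one RK4 step at a time; state shown every 20 steps (Δt=0.2):
t=0.200: state=(1.376, 1.638)
t=0.400: state=(1.297, 1.549)
t=0.600: state=(1.242, 1.453)
t=0.800: state=(1.209, 1.355)
t=1.000: state=(1.195, 1.259)
t=1.200: state=(1.201, 1.170)
t=1.400: state=(1.224, 1.089)
t=1.600: state=(1.263, 1.017)
t=1.800: state=(1.318, 0.957)
t=2.000: state=(1.389, 0.908)
t=2.200: state=(1.473, 0.870)
t=2.400: state=(1.572, 0.843)
t=2.600: state=(1.682, 0.829)
t=2.800: state=(1.803, 0.828)
t=3.000: state=(1.930, 0.841)
t=3.200: state=(2.060, 0.869)
t=3.400: state=(2.185, 0.913)
t=3.600: state=(2.297, 0.974)
t=3.800: state=(2.387, 1.054)
t=3.890: state=(2.417, 1.096)
compare at T: x=2.417, y=1.096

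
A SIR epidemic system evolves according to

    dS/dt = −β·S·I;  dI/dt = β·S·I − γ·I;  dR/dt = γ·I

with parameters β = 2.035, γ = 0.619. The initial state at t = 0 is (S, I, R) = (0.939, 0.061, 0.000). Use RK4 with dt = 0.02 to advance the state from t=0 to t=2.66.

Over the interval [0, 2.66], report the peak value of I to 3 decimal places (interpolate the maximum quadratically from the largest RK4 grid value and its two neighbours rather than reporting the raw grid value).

max I = 0.353

t=0.000: state=(0.939, 0.061, 0.000)
step 1 (dt=0.02): k1=(-0.117, 0.079, 0.038), k2=(-0.118, 0.080, 0.038), k3=(-0.118, 0.080, 0.038), k4=(-0.119, 0.081, 0.039); state += dt/6·(k1+2k2+2k3+k4)
t=0.020: state=(0.937, 0.063, 0.001)
t=0.040: state=(0.934, 0.064, 0.002)
t=0.060: state=(0.932, 0.066, 0.002)
continuing one RK4 step at a time; state shown every 5 steps (Δt=0.1):
t=0.100: state=(0.927, 0.069, 0.004)
t=0.200: state=(0.913, 0.079, 0.009)
t=0.300: state=(0.897, 0.089, 0.014)
t=0.400: state=(0.880, 0.100, 0.020)
t=0.500: state=(0.862, 0.112, 0.026)
t=0.600: state=(0.841, 0.125, 0.034)
t=0.700: state=(0.819, 0.140, 0.042)
t=0.800: state=(0.794, 0.155, 0.051)
t=0.900: state=(0.769, 0.170, 0.061)
t=1.000: state=(0.741, 0.187, 0.072)
t=1.100: state=(0.712, 0.204, 0.084)
t=1.200: state=(0.682, 0.221, 0.097)
t=1.300: state=(0.651, 0.238, 0.111)
t=1.400: state=(0.619, 0.254, 0.127)
t=1.500: state=(0.587, 0.270, 0.143)
t=1.600: state=(0.555, 0.285, 0.160)
t=1.700: state=(0.523, 0.299, 0.178)
t=1.800: state=(0.491, 0.312, 0.197)
t=1.900: state=(0.461, 0.323, 0.217)
t=2.000: state=(0.431, 0.332, 0.237)
t=2.100: state=(0.402, 0.340, 0.258)
t=2.200: state=(0.375, 0.346, 0.279)
t=2.300: state=(0.350, 0.350, 0.300)
t=2.400: state=(0.326, 0.352, 0.322)
t=2.500: state=(0.303, 0.353, 0.344)
t=2.600: state=(0.282, 0.352, 0.366)
t=2.660: state=(0.270, 0.351, 0.379)
largest grid value and its neighbours: I(2.480)=0.35294, I(2.500)=0.35295, I(2.520)=0.35290
parabola through these three points peaks at t≈2.495 with I≈0.35295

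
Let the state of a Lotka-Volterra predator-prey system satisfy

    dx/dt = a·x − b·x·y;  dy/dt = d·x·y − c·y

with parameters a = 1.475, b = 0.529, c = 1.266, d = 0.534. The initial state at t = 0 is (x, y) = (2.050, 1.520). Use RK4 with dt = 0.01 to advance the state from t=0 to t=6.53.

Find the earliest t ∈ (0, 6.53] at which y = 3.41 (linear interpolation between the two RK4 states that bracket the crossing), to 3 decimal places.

t = 1.591

t=0.000: state=(2.050, 1.520)
step 1 (dt=0.01): k1=(1.375, -0.260), k2=(1.381, -0.255), k3=(1.381, -0.255), k4=(1.387, -0.249); state += dt/6·(k1+2k2+2k3+k4)
t=0.010: state=(2.064, 1.517)
t=0.020: state=(2.078, 1.515)
t=0.030: state=(2.092, 1.513)
continuing one RK4 step at a time; state shown every 25 steps (Δt=0.25):
t=0.250: state=(2.431, 1.493)
t=0.500: state=(2.877, 1.549)
t=0.750: state=(3.358, 1.711)
t=1.000: state=(3.802, 2.013)
t=1.250: state=(4.090, 2.491)
t=1.500: state=(4.081, 3.144)
t=1.590: state=(3.988, 3.406)
next step: t=1.600: state=(3.974, 3.436) — y has crossed 3.41
linear interpolation between t=1.590 (3.40621) and t=1.600 (3.43563) → t≈1.591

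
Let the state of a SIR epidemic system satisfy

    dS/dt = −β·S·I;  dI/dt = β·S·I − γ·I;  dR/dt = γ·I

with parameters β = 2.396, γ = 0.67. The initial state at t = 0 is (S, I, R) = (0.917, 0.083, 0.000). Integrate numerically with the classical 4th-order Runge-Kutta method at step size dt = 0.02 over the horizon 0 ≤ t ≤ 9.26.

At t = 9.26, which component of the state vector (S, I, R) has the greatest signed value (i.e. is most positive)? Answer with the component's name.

t=0.000: state=(0.917, 0.083, 0.000)
step 1 (dt=0.02): k1=(-0.182, 0.127, 0.056), k2=(-0.185, 0.128, 0.056), k3=(-0.185, 0.128, 0.056), k4=(-0.187, 0.130, 0.057); state += dt/6·(k1+2k2+2k3+k4)
t=0.020: state=(0.913, 0.086, 0.001)
t=0.040: state=(0.910, 0.088, 0.002)
t=0.060: state=(0.906, 0.091, 0.003)
continuing one RK4 step at a time; state shown every 25 steps (Δt=0.5):
t=0.500: state=(0.793, 0.166, 0.041)
t=1.000: state=(0.608, 0.277, 0.115)
t=1.500: state=(0.412, 0.364, 0.224)
t=2.000: state=(0.261, 0.388, 0.351)
t=2.500: state=(0.166, 0.356, 0.477)
t=3.000: state=(0.112, 0.300, 0.587)
t=3.500: state=(0.081, 0.241, 0.678)
t=4.000: state=(0.063, 0.188, 0.750)
t=4.500: state=(0.052, 0.144, 0.805)
t=5.000: state=(0.044, 0.109, 0.847)
t=5.500: state=(0.040, 0.082, 0.879)
t=6.000: state=(0.036, 0.061, 0.902)
t=6.500: state=(0.034, 0.046, 0.920)
t=7.000: state=(0.033, 0.034, 0.933)
t=7.500: state=(0.031, 0.025, 0.943)
t=8.000: state=(0.031, 0.019, 0.951)
t=8.500: state=(0.030, 0.014, 0.956)
t=9.000: state=(0.030, 0.010, 0.960)
t=9.260: state=(0.029, 0.009, 0.962)
compare at T: S=0.029, I=0.009, R=0.962

largest component: R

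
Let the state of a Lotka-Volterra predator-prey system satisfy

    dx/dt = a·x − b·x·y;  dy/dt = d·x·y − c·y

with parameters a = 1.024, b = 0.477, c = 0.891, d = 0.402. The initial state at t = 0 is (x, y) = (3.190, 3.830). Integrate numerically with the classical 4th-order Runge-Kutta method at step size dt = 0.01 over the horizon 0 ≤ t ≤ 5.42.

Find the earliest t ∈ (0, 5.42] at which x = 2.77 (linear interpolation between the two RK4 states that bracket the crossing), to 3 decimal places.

t = 0.165

t=0.000: state=(3.190, 3.830)
step 1 (dt=0.01): k1=(-2.561, 1.499), k2=(-2.562, 1.482), k3=(-2.562, 1.482), k4=(-2.563, 1.465); state += dt/6·(k1+2k2+2k3+k4)
t=0.010: state=(3.164, 3.845)
t=0.020: state=(3.139, 3.859)
t=0.030: state=(3.113, 3.873)
t=0.160: state=(2.783, 4.024)
next step: t=0.170: state=(2.758, 4.033) — x has crossed 2.77
linear interpolation between t=0.160 (2.78305) and t=0.170 (2.75818) → t≈0.165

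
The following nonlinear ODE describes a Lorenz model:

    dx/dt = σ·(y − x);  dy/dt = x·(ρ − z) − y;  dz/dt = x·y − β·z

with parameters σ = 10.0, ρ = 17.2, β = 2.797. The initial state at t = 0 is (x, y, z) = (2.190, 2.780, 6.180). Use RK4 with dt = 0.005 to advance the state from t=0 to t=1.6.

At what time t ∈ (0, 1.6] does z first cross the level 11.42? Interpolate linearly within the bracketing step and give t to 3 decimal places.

t=0.000: state=(2.190, 2.780, 6.180)
step 1 (dt=0.005): k1=(5.900, 21.354, -11.197), k2=(6.286, 21.525, -10.960), k3=(6.281, 21.534, -10.958), k4=(6.663, 21.714, -10.718); state += dt/6·(k1+2k2+2k3+k4)
t=0.005: state=(2.221, 2.888, 6.125)
t=0.010: state=(2.257, 2.997, 6.073)
t=0.015: state=(2.295, 3.109, 6.023)
continuing one RK4 step at a time; state shown every 20 steps (Δt=0.1):
t=0.100: state=(3.487, 5.484, 5.678)
t=0.200: state=(6.270, 9.849, 7.584)
t=0.260: state=(8.617, 12.705, 11.122)
next step: t=0.265: state=(8.821, 12.897, 11.522) — z has crossed 11.42
linear interpolation between t=0.260 (11.12181) and t=0.265 (11.52162) → t≈0.264

t = 0.264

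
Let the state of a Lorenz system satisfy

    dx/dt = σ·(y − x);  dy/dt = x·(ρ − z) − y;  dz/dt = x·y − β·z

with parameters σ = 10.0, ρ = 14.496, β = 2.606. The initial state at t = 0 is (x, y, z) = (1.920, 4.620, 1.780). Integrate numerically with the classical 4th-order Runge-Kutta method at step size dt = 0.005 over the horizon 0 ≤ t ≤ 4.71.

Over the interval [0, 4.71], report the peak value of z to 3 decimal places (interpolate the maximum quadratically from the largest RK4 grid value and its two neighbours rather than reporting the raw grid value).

max z = 22.112

t=0.000: state=(1.920, 4.620, 1.780)
step 1 (dt=0.005): k1=(27.000, 19.795, 4.232), k2=(26.820, 20.583, 4.614), k3=(26.844, 20.573, 4.614), k4=(26.686, 21.351, 5.003); state += dt/6·(k1+2k2+2k3+k4)
t=0.005: state=(2.054, 4.723, 1.803)
t=0.010: state=(2.187, 4.833, 1.830)
t=0.015: state=(2.319, 4.951, 1.861)
continuing one RK4 step at a time; state shown every 40 steps (Δt=0.2):
t=0.200: state=(8.536, 12.636, 8.750)
t=0.400: state=(8.876, 4.079, 21.861)
t=0.600: state=(1.415, -0.206, 13.734)
t=0.800: state=(0.216, 0.131, 8.150)
t=1.000: state=(0.304, 0.448, 4.850)
t=1.200: state=(0.911, 1.457, 2.967)
t=1.400: state=(3.160, 5.148, 2.781)
t=1.600: state=(9.454, 12.862, 11.641)
t=1.800: state=(7.491, 2.843, 20.609)
t=2.000: state=(1.419, 0.274, 12.773)
t=2.200: state=(0.767, 0.912, 7.660)
t=2.400: state=(1.667, 2.502, 4.857)
t=2.600: state=(4.842, 7.406, 5.393)
t=2.800: state=(10.207, 11.068, 16.753)
t=3.000: state=(5.223, 1.831, 17.776)
t=3.200: state=(1.754, 1.348, 11.111)
t=3.400: state=(2.210, 2.975, 7.202)
t=3.600: state=(5.091, 7.306, 7.211)
t=3.800: state=(9.355, 9.997, 16.050)
t=4.000: state=(5.637, 2.914, 17.226)
t=4.200: state=(2.676, 2.352, 11.508)
t=4.400: state=(3.468, 4.508, 8.361)
t=4.600: state=(6.722, 8.708, 10.469)
t=4.710: state=(8.461, 9.291, 14.748)
largest grid value and its neighbours: z(0.370)=22.08537, z(0.375)=22.10964, z(0.380)=22.10732
parabola through these three points peaks at t≈0.377 with z≈22.11191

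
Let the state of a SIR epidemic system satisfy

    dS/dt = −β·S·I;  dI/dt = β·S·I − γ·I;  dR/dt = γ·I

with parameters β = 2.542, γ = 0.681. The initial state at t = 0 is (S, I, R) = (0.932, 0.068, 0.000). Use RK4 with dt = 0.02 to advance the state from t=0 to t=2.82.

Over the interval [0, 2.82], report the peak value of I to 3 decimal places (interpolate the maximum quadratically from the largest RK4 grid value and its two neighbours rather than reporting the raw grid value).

t=0.000: state=(0.932, 0.068, 0.000)
step 1 (dt=0.02): k1=(-0.161, 0.115, 0.046), k2=(-0.164, 0.116, 0.047), k3=(-0.164, 0.116, 0.047), k4=(-0.166, 0.118, 0.048); state += dt/6·(k1+2k2+2k3+k4)
t=0.020: state=(0.929, 0.070, 0.001)
t=0.040: state=(0.925, 0.073, 0.002)
t=0.060: state=(0.922, 0.075, 0.003)
continuing one RK4 step at a time; state shown every 5 steps (Δt=0.1):
t=0.100: state=(0.915, 0.080, 0.005)
t=0.200: state=(0.895, 0.094, 0.011)
t=0.300: state=(0.872, 0.110, 0.018)
t=0.400: state=(0.846, 0.128, 0.026)
t=0.500: state=(0.816, 0.148, 0.035)
t=0.600: state=(0.784, 0.170, 0.046)
t=0.700: state=(0.749, 0.193, 0.059)
t=0.800: state=(0.711, 0.217, 0.073)
t=0.900: state=(0.671, 0.241, 0.088)
t=1.000: state=(0.629, 0.266, 0.105)
t=1.100: state=(0.586, 0.290, 0.124)
t=1.200: state=(0.543, 0.312, 0.145)
t=1.300: state=(0.500, 0.333, 0.167)
t=1.400: state=(0.458, 0.352, 0.190)
t=1.500: state=(0.418, 0.367, 0.215)
t=1.600: state=(0.380, 0.380, 0.240)
t=1.700: state=(0.345, 0.389, 0.266)
t=1.800: state=(0.312, 0.395, 0.293)
t=1.900: state=(0.282, 0.398, 0.320)
t=2.000: state=(0.255, 0.398, 0.347)
t=2.100: state=(0.231, 0.395, 0.374)
t=2.200: state=(0.209, 0.390, 0.401)
t=2.300: state=(0.189, 0.384, 0.427)
t=2.400: state=(0.172, 0.375, 0.453)
t=2.500: state=(0.156, 0.365, 0.478)
t=2.600: state=(0.143, 0.355, 0.503)
t=2.700: state=(0.131, 0.343, 0.526)
t=2.800: state=(0.120, 0.331, 0.549)
t=2.820: state=(0.118, 0.328, 0.554)
largest grid value and its neighbours: I(1.940)=0.39808, I(1.960)=0.39810, I(1.980)=0.39800
parabola through these three points peaks at t≈1.952 with I≈0.39810

max I = 0.398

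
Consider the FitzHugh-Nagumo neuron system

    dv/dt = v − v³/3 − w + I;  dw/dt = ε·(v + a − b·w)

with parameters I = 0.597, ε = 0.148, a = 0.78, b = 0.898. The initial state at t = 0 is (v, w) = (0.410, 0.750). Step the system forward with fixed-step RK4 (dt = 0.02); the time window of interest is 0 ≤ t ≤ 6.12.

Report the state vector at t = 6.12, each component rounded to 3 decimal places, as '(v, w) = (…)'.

(v, w) = (0.956, 1.468)

t=0.000: state=(0.410, 0.750)
step 1 (dt=0.02): k1=(0.234, 0.076), k2=(0.235, 0.077), k3=(0.235, 0.077), k4=(0.236, 0.077); state += dt/6·(k1+2k2+2k3+k4)
t=0.020: state=(0.415, 0.752)
t=0.040: state=(0.419, 0.753)
t=0.060: state=(0.424, 0.755)
continuing one RK4 step at a time; state shown every 10 steps (Δt=0.2):
t=0.200: state=(0.459, 0.766)
t=0.400: state=(0.513, 0.783)
t=0.600: state=(0.572, 0.801)
t=0.800: state=(0.635, 0.820)
t=1.000: state=(0.703, 0.841)
t=1.200: state=(0.772, 0.863)
t=1.400: state=(0.843, 0.887)
t=1.600: state=(0.913, 0.912)
t=1.800: state=(0.980, 0.939)
t=2.000: state=(1.042, 0.966)
t=2.200: state=(1.098, 0.995)
t=2.400: state=(1.145, 1.025)
t=2.600: state=(1.184, 1.055)
t=2.800: state=(1.214, 1.085)
t=3.000: state=(1.236, 1.115)
t=3.200: state=(1.250, 1.145)
t=3.400: state=(1.257, 1.174)
t=3.600: state=(1.258, 1.203)
t=3.800: state=(1.253, 1.231)
t=4.000: state=(1.243, 1.258)
t=4.200: state=(1.230, 1.284)
t=4.400: state=(1.213, 1.308)
t=4.600: state=(1.193, 1.332)
t=4.800: state=(1.170, 1.354)
t=5.000: state=(1.144, 1.375)
t=5.200: state=(1.116, 1.395)
t=5.400: state=(1.086, 1.414)
t=5.600: state=(1.053, 1.430)
t=5.800: state=(1.018, 1.446)
t=6.000: state=(0.980, 1.460)
t=6.120: state=(0.956, 1.468)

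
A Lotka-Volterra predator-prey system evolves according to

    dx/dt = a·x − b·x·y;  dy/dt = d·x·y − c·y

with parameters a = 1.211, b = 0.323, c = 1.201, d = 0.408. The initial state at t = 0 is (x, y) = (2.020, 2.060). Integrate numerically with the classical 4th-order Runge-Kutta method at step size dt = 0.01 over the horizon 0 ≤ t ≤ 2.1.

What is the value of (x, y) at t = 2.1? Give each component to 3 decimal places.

(x, y) = (5.234, 4.296)

t=0.000: state=(2.020, 2.060)
step 1 (dt=0.01): k1=(1.102, -0.776), k2=(1.108, -0.770), k3=(1.108, -0.770), k4=(1.113, -0.764); state += dt/6·(k1+2k2+2k3+k4)
t=0.010: state=(2.031, 2.052)
t=0.020: state=(2.042, 2.045)
t=0.030: state=(2.054, 2.037)
continuing one RK4 step at a time; state shown every 10 steps (Δt=0.1):
t=0.100: state=(2.136, 1.988)
t=0.200: state=(2.263, 1.929)
t=0.300: state=(2.402, 1.881)
t=0.400: state=(2.553, 1.846)
t=0.500: state=(2.716, 1.823)
t=0.600: state=(2.891, 1.812)
t=0.700: state=(3.078, 1.815)
t=0.800: state=(3.275, 1.832)
t=0.900: state=(3.483, 1.865)
t=1.000: state=(3.698, 1.915)
t=1.100: state=(3.920, 1.984)
t=1.200: state=(4.144, 2.074)
t=1.300: state=(4.367, 2.188)
t=1.400: state=(4.583, 2.329)
t=1.500: state=(4.785, 2.501)
t=1.600: state=(4.966, 2.706)
t=1.700: state=(5.117, 2.948)
t=1.800: state=(5.228, 3.229)
t=1.900: state=(5.289, 3.549)
t=2.000: state=(5.293, 3.907)
t=2.100: state=(5.234, 4.296)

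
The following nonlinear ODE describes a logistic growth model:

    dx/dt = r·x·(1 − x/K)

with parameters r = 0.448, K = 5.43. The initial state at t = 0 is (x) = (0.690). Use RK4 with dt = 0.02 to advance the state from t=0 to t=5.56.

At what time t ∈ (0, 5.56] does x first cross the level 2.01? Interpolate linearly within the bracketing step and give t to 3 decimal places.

t=0.000: state=(0.690)
step 1 (dt=0.02): k1=(0.270), k2=(0.271), k3=(0.271), k4=(0.272); state += dt/6·(k1+2k2+2k3+k4)
t=0.020: state=(0.695)
t=0.040: state=(0.701)
t=0.060: state=(0.706)
continuing one RK4 step at a time; state shown every 10 steps (Δt=0.2):
t=0.200: state=(0.746)
t=0.400: state=(0.805)
t=0.600: state=(0.869)
t=0.800: state=(0.936)
t=1.000: state=(1.008)
t=1.200: state=(1.083)
t=1.400: state=(1.163)
t=1.600: state=(1.247)
t=1.800: state=(1.335)
t=2.000: state=(1.427)
t=2.200: state=(1.524)
t=2.400: state=(1.624)
t=2.600: state=(1.728)
t=2.800: state=(1.835)
t=3.000: state=(1.945)
t=3.100: state=(2.001)
next step: t=3.120: state=(2.013) — x has crossed 2.01
linear interpolation between t=3.100 (2.00141) and t=3.120 (2.01274) → t≈3.115

t = 3.115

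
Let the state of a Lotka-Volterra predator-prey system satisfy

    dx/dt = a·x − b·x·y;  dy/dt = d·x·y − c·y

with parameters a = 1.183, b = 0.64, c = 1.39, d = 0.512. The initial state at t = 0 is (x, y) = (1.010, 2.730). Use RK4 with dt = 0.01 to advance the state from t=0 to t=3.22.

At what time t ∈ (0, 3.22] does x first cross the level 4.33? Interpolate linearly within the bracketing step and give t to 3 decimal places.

t=0.000: state=(1.010, 2.730)
step 1 (dt=0.01): k1=(-0.570, -2.383), k2=(-0.561, -2.377), k3=(-0.561, -2.376), k4=(-0.551, -2.370); state += dt/6·(k1+2k2+2k3+k4)
t=0.010: state=(1.004, 2.706)
t=0.020: state=(0.999, 2.683)
t=0.030: state=(0.994, 2.659)
continuing one RK4 step at a time; state shown every 20 steps (Δt=0.2):
t=0.200: state=(0.929, 2.282)
t=0.400: state=(0.901, 1.897)
t=0.600: state=(0.915, 1.576)
t=0.800: state=(0.964, 1.314)
t=1.000: state=(1.047, 1.103)
t=1.200: state=(1.165, 0.935)
t=1.400: state=(1.321, 0.804)
t=1.600: state=(1.520, 0.704)
t=1.800: state=(1.768, 0.630)
t=2.000: state=(2.074, 0.581)
t=2.200: state=(2.444, 0.554)
t=2.400: state=(2.886, 0.551)
t=2.600: state=(3.403, 0.575)
t=2.800: state=(3.992, 0.636)
t=2.900: state=(4.308, 0.684)
next step: t=2.910: state=(4.340, 0.690) — x has crossed 4.33
linear interpolation between t=2.900 (4.30754) and t=2.910 (4.33968) → t≈2.907

t = 2.907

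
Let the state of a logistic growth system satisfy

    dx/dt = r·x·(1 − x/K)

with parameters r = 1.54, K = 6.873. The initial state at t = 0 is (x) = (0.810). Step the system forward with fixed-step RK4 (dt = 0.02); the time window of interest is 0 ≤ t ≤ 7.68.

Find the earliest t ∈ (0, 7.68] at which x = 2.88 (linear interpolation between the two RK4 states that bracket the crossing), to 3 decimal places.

t = 1.095

t=0.000: state=(0.810)
step 1 (dt=0.02): k1=(1.100), k2=(1.113), k3=(1.113), k4=(1.126); state += dt/6·(k1+2k2+2k3+k4)
t=0.020: state=(0.832)
t=0.040: state=(0.855)
t=0.060: state=(0.878)
continuing one RK4 step at a time; state shown every 25 steps (Δt=0.5):
t=0.500: state=(1.539)
t=1.000: state=(2.639)
t=1.080: state=(2.842)
next step: t=1.100: state=(2.893) — x has crossed 2.88
linear interpolation between t=1.080 (2.84163) and t=1.100 (2.89310) → t≈1.095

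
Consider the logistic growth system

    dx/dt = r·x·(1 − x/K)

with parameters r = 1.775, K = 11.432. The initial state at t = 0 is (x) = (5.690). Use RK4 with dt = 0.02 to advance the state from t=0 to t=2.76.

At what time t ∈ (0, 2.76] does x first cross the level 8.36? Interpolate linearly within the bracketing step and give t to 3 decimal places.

t=0.000: state=(5.690)
step 1 (dt=0.02): k1=(5.073), k2=(5.073), k3=(5.073), k4=(5.072); state += dt/6·(k1+2k2+2k3+k4)
t=0.020: state=(5.791)
t=0.040: state=(5.893)
t=0.060: state=(5.994)
continuing one RK4 step at a time; state shown every 5 steps (Δt=0.1):
t=0.100: state=(6.196)
t=0.200: state=(6.695)
t=0.300: state=(7.179)
t=0.400: state=(7.641)
t=0.500: state=(8.077)
t=0.560: state=(8.323)
next step: t=0.580: state=(8.403) — x has crossed 8.36
linear interpolation between t=0.560 (8.32341) and t=0.580 (8.40310) → t≈0.569

t = 0.569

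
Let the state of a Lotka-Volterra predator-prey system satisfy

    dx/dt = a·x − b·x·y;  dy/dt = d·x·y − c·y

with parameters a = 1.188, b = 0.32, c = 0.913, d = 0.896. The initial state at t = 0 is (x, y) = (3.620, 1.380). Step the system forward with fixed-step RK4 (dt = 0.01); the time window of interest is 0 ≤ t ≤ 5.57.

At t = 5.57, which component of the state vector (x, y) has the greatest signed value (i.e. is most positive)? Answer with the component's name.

t=0.000: state=(3.620, 1.380)
step 1 (dt=0.01): k1=(2.702, 3.216), k2=(2.693, 3.270), k3=(2.693, 3.271), k4=(2.684, 3.326); state += dt/6·(k1+2k2+2k3+k4)
t=0.010: state=(3.647, 1.413)
t=0.020: state=(3.674, 1.447)
t=0.030: state=(3.700, 1.482)
continuing one RK4 step at a time; state shown every 20 steps (Δt=0.2):
t=0.200: state=(4.094, 2.301)
t=0.400: state=(4.259, 4.080)
t=0.600: state=(3.803, 7.076)
t=0.800: state=(2.732, 10.651)
t=1.000: state=(1.607, 13.037)
t=1.200: state=(0.864, 13.467)
t=1.400: state=(0.474, 12.598)
t=1.600: state=(0.280, 11.207)
t=1.800: state=(0.182, 9.722)
t=2.000: state=(0.130, 8.325)
t=2.200: state=(0.100, 7.078)
t=2.400: state=(0.084, 5.994)
t=2.600: state=(0.075, 5.065)
t=2.800: state=(0.070, 4.274)
t=3.000: state=(0.069, 3.606)
t=3.200: state=(0.071, 3.042)
t=3.400: state=(0.075, 2.568)
t=3.600: state=(0.082, 2.170)
t=3.800: state=(0.092, 1.836)
t=4.000: state=(0.105, 1.556)
t=4.200: state=(0.121, 1.323)
t=4.400: state=(0.142, 1.128)
t=4.600: state=(0.168, 0.966)
t=4.800: state=(0.201, 0.832)
t=5.000: state=(0.243, 0.721)
t=5.200: state=(0.295, 0.631)
t=5.400: state=(0.361, 0.557)
t=5.570: state=(0.429, 0.506)
compare at T: x=0.429, y=0.506

largest component: y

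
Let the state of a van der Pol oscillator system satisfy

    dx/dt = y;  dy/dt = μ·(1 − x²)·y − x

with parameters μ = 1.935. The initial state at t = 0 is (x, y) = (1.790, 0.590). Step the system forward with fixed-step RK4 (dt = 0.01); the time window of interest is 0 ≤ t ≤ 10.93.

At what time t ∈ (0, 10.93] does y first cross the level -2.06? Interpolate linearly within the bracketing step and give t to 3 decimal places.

t = 2.491

t=0.000: state=(1.790, 0.590)
step 1 (dt=0.01): k1=(0.590, -4.306), k2=(0.568, -4.229), k3=(0.569, -4.230), k4=(0.548, -4.153); state += dt/6·(k1+2k2+2k3+k4)
t=0.010: state=(1.796, 0.548)
t=0.020: state=(1.801, 0.507)
t=0.030: state=(1.806, 0.468)
continuing one RK4 step at a time; state shown every 50 steps (Δt=0.5):
t=0.500: state=(1.786, -0.302)
t=1.000: state=(1.592, -0.454)
t=1.500: state=(1.330, -0.610)
t=2.000: state=(0.952, -0.958)
t=2.490: state=(0.269, -2.056)
next step: t=2.500: state=(0.248, -2.096) — y has crossed -2.06
linear interpolation between t=2.490 (-2.05614) and t=2.500 (-2.09621) → t≈2.491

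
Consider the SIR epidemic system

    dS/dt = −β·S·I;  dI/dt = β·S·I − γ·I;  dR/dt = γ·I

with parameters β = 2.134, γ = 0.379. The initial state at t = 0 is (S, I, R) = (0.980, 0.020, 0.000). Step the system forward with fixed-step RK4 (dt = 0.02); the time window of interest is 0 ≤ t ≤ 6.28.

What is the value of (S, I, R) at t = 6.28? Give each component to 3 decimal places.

t=0.000: state=(0.980, 0.020, 0.000)
step 1 (dt=0.02): k1=(-0.042, 0.034, 0.008), k2=(-0.043, 0.035, 0.008), k3=(-0.043, 0.035, 0.008), k4=(-0.043, 0.035, 0.008); state += dt/6·(k1+2k2+2k3+k4)
t=0.020: state=(0.979, 0.021, 0.000)
t=0.040: state=(0.978, 0.021, 0.000)
t=0.060: state=(0.977, 0.022, 0.000)
continuing one RK4 step at a time; state shown every 25 steps (Δt=0.5):
t=0.500: state=(0.948, 0.046, 0.006)
t=1.000: state=(0.878, 0.102, 0.019)
t=1.500: state=(0.750, 0.203, 0.048)
t=2.000: state=(0.563, 0.339, 0.099)
t=2.500: state=(0.366, 0.459, 0.175)
t=3.000: state=(0.216, 0.515, 0.268)
t=3.500: state=(0.125, 0.509, 0.366)
t=4.000: state=(0.074, 0.467, 0.459)
t=4.500: state=(0.046, 0.411, 0.542)
t=5.000: state=(0.031, 0.354, 0.615)
t=5.500: state=(0.022, 0.301, 0.677)
t=6.000: state=(0.016, 0.254, 0.730)
t=6.280: state=(0.014, 0.231, 0.755)

(S, I, R) = (0.014, 0.231, 0.755)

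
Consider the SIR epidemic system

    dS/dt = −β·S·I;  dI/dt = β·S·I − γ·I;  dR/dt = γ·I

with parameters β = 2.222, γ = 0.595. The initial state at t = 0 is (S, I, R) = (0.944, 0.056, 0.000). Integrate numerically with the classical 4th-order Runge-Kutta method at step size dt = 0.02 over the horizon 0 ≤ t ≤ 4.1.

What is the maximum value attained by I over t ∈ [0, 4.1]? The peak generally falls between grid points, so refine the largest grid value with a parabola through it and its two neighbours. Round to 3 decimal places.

t=0.000: state=(0.944, 0.056, 0.000)
step 1 (dt=0.02): k1=(-0.117, 0.084, 0.033), k2=(-0.119, 0.085, 0.034), k3=(-0.119, 0.085, 0.034), k4=(-0.121, 0.086, 0.034); state += dt/6·(k1+2k2+2k3+k4)
t=0.020: state=(0.942, 0.058, 0.001)
t=0.040: state=(0.939, 0.059, 0.001)
t=0.060: state=(0.937, 0.061, 0.002)
continuing one RK4 step at a time; state shown every 10 steps (Δt=0.2):
t=0.200: state=(0.917, 0.075, 0.008)
t=0.400: state=(0.882, 0.100, 0.018)
t=0.600: state=(0.839, 0.130, 0.032)
t=0.800: state=(0.786, 0.165, 0.049)
t=1.000: state=(0.724, 0.205, 0.071)
t=1.200: state=(0.654, 0.247, 0.098)
t=1.400: state=(0.581, 0.289, 0.130)
t=1.600: state=(0.506, 0.327, 0.167)
t=1.800: state=(0.435, 0.358, 0.208)
t=2.000: state=(0.369, 0.379, 0.252)
t=2.200: state=(0.311, 0.392, 0.298)
t=2.400: state=(0.261, 0.395, 0.344)
t=2.600: state=(0.219, 0.390, 0.391)
t=2.800: state=(0.185, 0.378, 0.437)
t=3.000: state=(0.157, 0.362, 0.481)
t=3.200: state=(0.134, 0.343, 0.523)
t=3.400: state=(0.115, 0.322, 0.563)
t=3.600: state=(0.101, 0.300, 0.600)
t=3.800: state=(0.088, 0.278, 0.634)
t=4.000: state=(0.079, 0.256, 0.666)
t=4.100: state=(0.074, 0.245, 0.681)
largest grid value and its neighbours: I(2.360)=0.39482, I(2.380)=0.39482, I(2.400)=0.39474
parabola through these three points peaks at t≈2.370 with I≈0.39483

max I = 0.395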